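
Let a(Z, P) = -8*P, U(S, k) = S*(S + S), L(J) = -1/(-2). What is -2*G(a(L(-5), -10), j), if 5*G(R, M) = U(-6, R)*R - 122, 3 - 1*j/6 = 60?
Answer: -11276/5 ≈ -2255.2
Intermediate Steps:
j = -342 (j = 18 - 6*60 = 18 - 360 = -342)
L(J) = ½ (L(J) = -1*(-½) = ½)
U(S, k) = 2*S² (U(S, k) = S*(2*S) = 2*S²)
G(R, M) = -122/5 + 72*R/5 (G(R, M) = ((2*(-6)²)*R - 122)/5 = ((2*36)*R - 122)/5 = (72*R - 122)/5 = (-122 + 72*R)/5 = -122/5 + 72*R/5)
-2*G(a(L(-5), -10), j) = -2*(-122/5 + 72*(-8*(-10))/5) = -2*(-122/5 + (72/5)*80) = -2*(-122/5 + 1152) = -2*5638/5 = -11276/5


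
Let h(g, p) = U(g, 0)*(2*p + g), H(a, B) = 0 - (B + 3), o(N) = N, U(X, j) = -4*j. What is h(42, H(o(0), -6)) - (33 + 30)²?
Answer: -3969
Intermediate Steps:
H(a, B) = -3 - B (H(a, B) = 0 - (3 + B) = 0 + (-3 - B) = -3 - B)
h(g, p) = 0 (h(g, p) = (-4*0)*(2*p + g) = 0*(g + 2*p) = 0)
h(42, H(o(0), -6)) - (33 + 30)² = 0 - (33 + 30)² = 0 - 1*63² = 0 - 1*3969 = 0 - 3969 = -3969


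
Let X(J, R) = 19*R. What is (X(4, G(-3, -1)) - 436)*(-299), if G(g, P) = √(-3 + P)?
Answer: 130364 - 11362*I ≈ 1.3036e+5 - 11362.0*I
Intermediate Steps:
(X(4, G(-3, -1)) - 436)*(-299) = (19*√(-3 - 1) - 436)*(-299) = (19*√(-4) - 436)*(-299) = (19*(2*I) - 436)*(-299) = (38*I - 436)*(-299) = (-436 + 38*I)*(-299) = 130364 - 11362*I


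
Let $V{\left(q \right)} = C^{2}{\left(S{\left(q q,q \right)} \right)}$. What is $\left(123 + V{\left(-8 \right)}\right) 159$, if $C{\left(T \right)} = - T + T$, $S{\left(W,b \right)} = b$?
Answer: $19557$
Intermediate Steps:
$C{\left(T \right)} = 0$
$V{\left(q \right)} = 0$ ($V{\left(q \right)} = 0^{2} = 0$)
$\left(123 + V{\left(-8 \right)}\right) 159 = \left(123 + 0\right) 159 = 123 \cdot 159 = 19557$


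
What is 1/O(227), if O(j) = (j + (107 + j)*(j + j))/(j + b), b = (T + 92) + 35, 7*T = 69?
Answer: 849/354347 ≈ 0.0023960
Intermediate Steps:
T = 69/7 (T = (⅐)*69 = 69/7 ≈ 9.8571)
b = 958/7 (b = (69/7 + 92) + 35 = 713/7 + 35 = 958/7 ≈ 136.86)
O(j) = (j + 2*j*(107 + j))/(958/7 + j) (O(j) = (j + (107 + j)*(j + j))/(j + 958/7) = (j + (107 + j)*(2*j))/(958/7 + j) = (j + 2*j*(107 + j))/(958/7 + j))
1/O(227) = 1/(7*227*(215 + 2*227)/(958 + 7*227)) = 1/(7*227*(215 + 454)/(958 + 1589)) = 1/(7*227*669/2547) = 1/(7*227*(1/2547)*669) = 1/(354347/849) = 849/354347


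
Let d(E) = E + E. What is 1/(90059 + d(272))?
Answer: 1/90603 ≈ 1.1037e-5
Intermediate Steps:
d(E) = 2*E
1/(90059 + d(272)) = 1/(90059 + 2*272) = 1/(90059 + 544) = 1/90603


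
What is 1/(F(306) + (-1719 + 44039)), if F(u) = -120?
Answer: 1/42200 ≈ 2.3697e-5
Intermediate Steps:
1/(F(306) + (-1719 + 44039)) = 1/(-120 + (-1719 + 44039)) = 1/(-120 + 42320) = 1/42200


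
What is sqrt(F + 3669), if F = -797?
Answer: 2*sqrt(718) ≈ 53.591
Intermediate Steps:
sqrt(F + 3669) = sqrt(-797 + 3669) = sqrt(2872) = 2*sqrt(718)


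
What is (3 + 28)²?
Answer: 961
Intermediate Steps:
(3 + 28)² = 31² = 961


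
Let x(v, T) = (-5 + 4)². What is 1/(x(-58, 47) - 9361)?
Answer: -1/9360 ≈ -0.00010684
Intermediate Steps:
x(v, T) = 1 (x(v, T) = (-1)² = 1)
1/(x(-58, 47) - 9361) = 1/(1 - 9361) = 1/(-9360) = -1/9360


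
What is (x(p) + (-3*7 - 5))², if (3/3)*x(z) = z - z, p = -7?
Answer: 676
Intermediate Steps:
x(z) = 0 (x(z) = z - z = 0)
(x(p) + (-3*7 - 5))² = (0 + (-3*7 - 5))² = (0 + (-21 - 5))² = (0 - 26)² = (-26)² = 676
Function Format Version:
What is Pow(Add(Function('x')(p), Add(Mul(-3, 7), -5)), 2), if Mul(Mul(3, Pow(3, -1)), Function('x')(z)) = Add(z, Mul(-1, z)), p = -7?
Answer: 676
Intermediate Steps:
Function('x')(z) = 0 (Function('x')(z) = Add(z, Mul(-1, z)) = 0)
Pow(Add(Function('x')(p), Add(Mul(-3, 7), -5)), 2) = Pow(Add(0, Add(Mul(-3, 7), -5)), 2) = Pow(Add(0, Add(-21, -5)), 2) = Pow(Add(0, -26), 2) = Pow(-26, 2) = 676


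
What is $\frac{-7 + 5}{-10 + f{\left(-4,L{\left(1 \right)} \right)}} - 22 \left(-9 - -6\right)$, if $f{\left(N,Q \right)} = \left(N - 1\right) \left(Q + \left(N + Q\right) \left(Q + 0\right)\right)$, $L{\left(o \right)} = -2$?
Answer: $\frac{1981}{30} \approx 66.033$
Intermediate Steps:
$f{\left(N,Q \right)} = \left(-1 + N\right) \left(Q + Q \left(N + Q\right)\right)$ ($f{\left(N,Q \right)} = \left(-1 + N\right) \left(Q + \left(N + Q\right) Q\right) = \left(-1 + N\right) \left(Q + Q \left(N + Q\right)\right)$)
$\frac{-7 + 5}{-10 + f{\left(-4,L{\left(1 \right)} \right)}} - 22 \left(-9 - -6\right) = \frac{-7 + 5}{-10 - 2 \left(-1 + \left(-4\right)^{2} - -2 - -8\right)} - 22 \left(-9 - -6\right) = - \frac{2}{-10 - 2 \left(-1 + 16 + 2 + 8\right)} - 22 \left(-9 + 6\right) = - \frac{2}{-10 - 50} - -66 = - \frac{2}{-10 - 50} + 66 = - \frac{2}{-60} + 66 = \left(-2\right) \left(- \frac{1}{60}\right) + 66 = \frac{1}{30} + 66 = \frac{1981}{30}$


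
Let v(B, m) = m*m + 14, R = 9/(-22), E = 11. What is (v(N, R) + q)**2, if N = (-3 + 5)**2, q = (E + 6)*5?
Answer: 2303712009/234256 ≈ 9834.2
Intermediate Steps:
q = 85 (q = (11 + 6)*5 = 17*5 = 85)
N = 4 (N = 2**2 = 4)
R = -9/22 (R = 9*(-1/22) = -9/22 ≈ -0.40909)
v(B, m) = 14 + m**2 (v(B, m) = m**2 + 14 = 14 + m**2)
(v(N, R) + q)**2 = ((14 + (-9/22)**2) + 85)**2 = ((14 + 81/484) + 85)**2 = (6857/484 + 85)**2 = (47997/484)**2 = 2303712009/234256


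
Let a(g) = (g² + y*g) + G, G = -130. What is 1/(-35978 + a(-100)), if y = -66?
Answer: -1/19508 ≈ -5.1261e-5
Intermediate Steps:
a(g) = -130 + g² - 66*g (a(g) = (g² - 66*g) - 130 = -130 + g² - 66*g)
1/(-35978 + a(-100)) = 1/(-35978 + (-130 + (-100)² - 66*(-100))) = 1/(-35978 + (-130 + 10000 + 6600)) = 1/(-35978 + 16470) = 1/(-19508) = -1/19508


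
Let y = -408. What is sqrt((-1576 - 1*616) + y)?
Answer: 10*I*sqrt(26) ≈ 50.99*I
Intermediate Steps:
sqrt((-1576 - 1*616) + y) = sqrt((-1576 - 1*616) - 408) = sqrt((-1576 - 616) - 408) = sqrt(-2192 - 408) = sqrt(-2600) = 10*I*sqrt(26)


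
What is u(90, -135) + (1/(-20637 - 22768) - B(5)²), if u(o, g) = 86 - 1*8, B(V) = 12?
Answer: -2864731/43405 ≈ -66.000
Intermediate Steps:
u(o, g) = 78 (u(o, g) = 86 - 8 = 78)
u(90, -135) + (1/(-20637 - 22768) - B(5)²) = 78 + (1/(-20637 - 22768) - 1*12²) = 78 + (1/(-43405) - 1*144) = 78 + (-1/43405 - 144) = 78 - 6250321/43405 = -2864731/43405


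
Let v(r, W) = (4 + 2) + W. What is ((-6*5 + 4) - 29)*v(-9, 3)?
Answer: -495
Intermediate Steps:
v(r, W) = 6 + W
((-6*5 + 4) - 29)*v(-9, 3) = ((-6*5 + 4) - 29)*(6 + 3) = ((-30 + 4) - 29)*9 = (-26 - 29)*9 = -55*9 = -495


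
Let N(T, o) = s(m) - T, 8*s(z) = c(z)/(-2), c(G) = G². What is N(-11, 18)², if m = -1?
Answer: 30625/256 ≈ 119.63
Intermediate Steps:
s(z) = -z²/16 (s(z) = (z²/(-2))/8 = (z²*(-½))/8 = (-z²/2)/8 = -z²/16)
N(T, o) = -1/16 - T (N(T, o) = -1/16*(-1)² - T = -1/16*1 - T = -1/16 - T)
N(-11, 18)² = (-1/16 - 1*(-11))² = (-1/16 + 11)² = (175/16)² = 30625/256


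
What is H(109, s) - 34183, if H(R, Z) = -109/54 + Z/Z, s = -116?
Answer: -1845937/54 ≈ -34184.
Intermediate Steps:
H(R, Z) = -55/54 (H(R, Z) = -109*1/54 + 1 = -109/54 + 1 = -55/54)
H(109, s) - 34183 = -55/54 - 34183 = -1845937/54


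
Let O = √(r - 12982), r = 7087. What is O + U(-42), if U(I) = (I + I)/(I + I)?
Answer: 1 + 3*I*√655 ≈ 1.0 + 76.779*I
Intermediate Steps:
U(I) = 1 (U(I) = (2*I)/((2*I)) = (2*I)*(1/(2*I)) = 1)
O = 3*I*√655 (O = √(7087 - 12982) = √(-5895) = 3*I*√655 ≈ 76.779*I)
O + U(-42) = 3*I*√655 + 1 = 1 + 3*I*√655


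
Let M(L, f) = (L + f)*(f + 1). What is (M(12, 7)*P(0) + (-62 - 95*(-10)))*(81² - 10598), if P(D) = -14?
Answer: 5005880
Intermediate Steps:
M(L, f) = (1 + f)*(L + f) (M(L, f) = (L + f)*(1 + f) = (1 + f)*(L + f))
(M(12, 7)*P(0) + (-62 - 95*(-10)))*(81² - 10598) = ((12 + 7 + 7² + 12*7)*(-14) + (-62 - 95*(-10)))*(81² - 10598) = ((12 + 7 + 49 + 84)*(-14) + (-62 + 950))*(6561 - 10598) = (152*(-14) + 888)*(-4037) = (-2128 + 888)*(-4037) = -1240*(-4037) = 5005880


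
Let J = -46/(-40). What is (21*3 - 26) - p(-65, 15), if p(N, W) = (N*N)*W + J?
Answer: -1266783/20 ≈ -63339.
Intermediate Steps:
J = 23/20 (J = -46*(-1/40) = 23/20 ≈ 1.1500)
p(N, W) = 23/20 + W*N² (p(N, W) = (N*N)*W + 23/20 = N²*W + 23/20 = W*N² + 23/20 = 23/20 + W*N²)
(21*3 - 26) - p(-65, 15) = (21*3 - 26) - (23/20 + 15*(-65)²) = (63 - 26) - (23/20 + 15*4225) = 37 - (23/20 + 63375) = 37 - 1*1267523/20 = 37 - 1267523/20 = -1266783/20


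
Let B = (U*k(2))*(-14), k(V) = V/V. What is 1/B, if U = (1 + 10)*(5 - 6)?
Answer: 1/154 ≈ 0.0064935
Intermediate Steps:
k(V) = 1
U = -11 (U = 11*(-1) = -11)
B = 154 (B = -11*1*(-14) = -11*(-14) = 154)
1/B = 1/154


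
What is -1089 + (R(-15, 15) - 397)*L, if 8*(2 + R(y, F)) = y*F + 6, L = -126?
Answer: 210537/4 ≈ 52634.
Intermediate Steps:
R(y, F) = -5/4 + F*y/8 (R(y, F) = -2 + (y*F + 6)/8 = -2 + (F*y + 6)/8 = -2 + (6 + F*y)/8 = -2 + (¾ + F*y/8) = -5/4 + F*y/8)
-1089 + (R(-15, 15) - 397)*L = -1089 + ((-5/4 + (⅛)*15*(-15)) - 397)*(-126) = -1089 + ((-5/4 - 225/8) - 397)*(-126) = -1089 + (-235/8 - 397)*(-126) = -1089 - 3411/8*(-126) = -1089 + 214893/4 = 210537/4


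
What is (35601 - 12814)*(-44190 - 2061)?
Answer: -1053921537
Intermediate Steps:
(35601 - 12814)*(-44190 - 2061) = 22787*(-46251) = -1053921537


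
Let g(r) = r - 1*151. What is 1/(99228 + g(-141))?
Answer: 1/98936 ≈ 1.0108e-5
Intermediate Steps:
g(r) = -151 + r (g(r) = r - 151 = -151 + r)
1/(99228 + g(-141)) = 1/(99228 + (-151 - 141)) = 1/(99228 - 292) = 1/98936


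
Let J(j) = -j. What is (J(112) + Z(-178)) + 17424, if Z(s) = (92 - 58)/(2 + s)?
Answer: 1523439/88 ≈ 17312.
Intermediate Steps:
Z(s) = 34/(2 + s)
(J(112) + Z(-178)) + 17424 = (-1*112 + 34/(2 - 178)) + 17424 = (-112 + 34/(-176)) + 17424 = (-112 + 34*(-1/176)) + 17424 = (-112 - 17/88) + 17424 = -9873/88 + 17424 = 1523439/88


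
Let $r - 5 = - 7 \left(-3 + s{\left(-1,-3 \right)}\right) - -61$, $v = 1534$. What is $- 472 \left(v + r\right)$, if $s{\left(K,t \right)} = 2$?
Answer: $-758504$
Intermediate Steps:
$r = 73$ ($r = 5 - \left(-61 + 7 \left(-3 + 2\right)\right) = 5 + \left(\left(-7\right) \left(-1\right) + 61\right) = 5 + \left(7 + 61\right) = 5 + 68 = 73$)
$- 472 \left(v + r\right) = - 472 \left(1534 + 73\right) = \left(-472\right) 1607 = -758504$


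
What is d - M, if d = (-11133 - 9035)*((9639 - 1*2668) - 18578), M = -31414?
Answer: 234121390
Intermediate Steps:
d = 234089976 (d = -20168*((9639 - 2668) - 18578) = -20168*(6971 - 18578) = -20168*(-11607) = 234089976)
d - M = 234089976 - 1*(-31414) = 234089976 + 31414 = 234121390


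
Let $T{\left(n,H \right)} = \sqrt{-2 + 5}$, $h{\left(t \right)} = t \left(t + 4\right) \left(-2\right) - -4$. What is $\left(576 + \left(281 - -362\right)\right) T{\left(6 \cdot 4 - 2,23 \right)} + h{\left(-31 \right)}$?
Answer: $-1670 + 1219 \sqrt{3} \approx 441.37$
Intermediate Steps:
$h{\left(t \right)} = 4 - 2 t \left(4 + t\right)$ ($h{\left(t \right)} = t \left(4 + t\right) \left(-2\right) + 4 = - 2 t \left(4 + t\right) + 4 = 4 - 2 t \left(4 + t\right)$)
$T{\left(n,H \right)} = \sqrt{3}$
$\left(576 + \left(281 - -362\right)\right) T{\left(6 \cdot 4 - 2,23 \right)} + h{\left(-31 \right)} = \left(576 + \left(281 - -362\right)\right) \sqrt{3} - \left(-252 + 1922\right) = \left(576 + \left(281 + 362\right)\right) \sqrt{3} + \left(4 + 248 - 1922\right) = \left(576 + 643\right) \sqrt{3} + \left(4 + 248 - 1922\right) = 1219 \sqrt{3} - 1670 = -1670 + 1219 \sqrt{3}$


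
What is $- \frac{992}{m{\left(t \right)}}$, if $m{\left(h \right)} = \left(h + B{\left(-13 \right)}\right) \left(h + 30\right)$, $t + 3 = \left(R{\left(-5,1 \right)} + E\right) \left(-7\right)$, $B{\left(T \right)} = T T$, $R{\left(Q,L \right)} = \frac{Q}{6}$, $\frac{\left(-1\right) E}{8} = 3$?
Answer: $- \frac{35712}{2456995} \approx -0.014535$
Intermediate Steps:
$E = -24$ ($E = \left(-8\right) 3 = -24$)
$R{\left(Q,L \right)} = \frac{Q}{6}$ ($R{\left(Q,L \right)} = Q \frac{1}{6} = \frac{Q}{6}$)
$B{\left(T \right)} = T^{2}$
$t = \frac{1025}{6}$ ($t = -3 + \left(\frac{1}{6} \left(-5\right) - 24\right) \left(-7\right) = -3 + \left(- \frac{5}{6} - 24\right) \left(-7\right) = -3 - - \frac{1043}{6} = -3 + \frac{1043}{6} = \frac{1025}{6} \approx 170.83$)
$m{\left(h \right)} = \left(30 + h\right) \left(169 + h\right)$ ($m{\left(h \right)} = \left(h + \left(-13\right)^{2}\right) \left(h + 30\right) = \left(h + 169\right) \left(30 + h\right) = \left(169 + h\right) \left(30 + h\right) = \left(30 + h\right) \left(169 + h\right)$)
$- \frac{992}{m{\left(t \right)}} = - \frac{992}{5070 + \left(\frac{1025}{6}\right)^{2} + 199 \cdot \frac{1025}{6}} = - \frac{992}{5070 + \frac{1050625}{36} + \frac{203975}{6}} = - \frac{992}{\frac{2456995}{36}} = \left(-992\right) \frac{36}{2456995} = - \frac{35712}{2456995}$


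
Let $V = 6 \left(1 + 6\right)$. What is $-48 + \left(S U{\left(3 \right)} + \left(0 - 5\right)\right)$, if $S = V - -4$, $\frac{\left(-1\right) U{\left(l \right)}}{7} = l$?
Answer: $-1019$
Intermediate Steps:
$V = 42$ ($V = 6 \cdot 7 = 42$)
$U{\left(l \right)} = - 7 l$
$S = 46$ ($S = 42 - -4 = 42 + 4 = 46$)
$-48 + \left(S U{\left(3 \right)} + \left(0 - 5\right)\right) = -48 + \left(46 \left(\left(-7\right) 3\right) + \left(0 - 5\right)\right) = -48 + \left(46 \left(-21\right) + \left(0 - 5\right)\right) = -48 - 971 = -1019$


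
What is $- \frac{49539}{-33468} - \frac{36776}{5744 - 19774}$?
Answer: $\frac{320975223}{78259340} \approx 4.1014$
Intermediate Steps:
$- \frac{49539}{-33468} - \frac{36776}{5744 - 19774} = \left(-49539\right) \left(- \frac{1}{33468}\right) - \frac{36776}{-14030} = \frac{16513}{11156} - - \frac{18388}{7015} = \frac{16513}{11156} + \frac{18388}{7015} = \frac{320975223}{78259340}$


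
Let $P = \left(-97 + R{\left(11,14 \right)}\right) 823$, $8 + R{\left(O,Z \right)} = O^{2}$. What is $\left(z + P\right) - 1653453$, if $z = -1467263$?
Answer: $-3107548$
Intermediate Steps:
$R{\left(O,Z \right)} = -8 + O^{2}$
$P = 13168$ ($P = \left(-97 - \left(8 - 11^{2}\right)\right) 823 = \left(-97 + \left(-8 + 121\right)\right) 823 = \left(-97 + 113\right) 823 = 16 \cdot 823 = 13168$)
$\left(z + P\right) - 1653453 = \left(-1467263 + 13168\right) - 1653453 = -1454095 - 1653453 = -3107548$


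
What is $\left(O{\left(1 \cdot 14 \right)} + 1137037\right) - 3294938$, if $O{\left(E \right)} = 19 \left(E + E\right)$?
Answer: $-2157369$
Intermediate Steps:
$O{\left(E \right)} = 38 E$ ($O{\left(E \right)} = 19 \cdot 2 E = 38 E$)
$\left(O{\left(1 \cdot 14 \right)} + 1137037\right) - 3294938 = \left(38 \cdot 1 \cdot 14 + 1137037\right) - 3294938 = \left(38 \cdot 14 + 1137037\right) - 3294938 = \left(532 + 1137037\right) - 3294938 = 1137569 - 3294938 = -2157369$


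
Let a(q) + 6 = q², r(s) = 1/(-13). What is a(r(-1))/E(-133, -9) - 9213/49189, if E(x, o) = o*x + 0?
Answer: -273364838/1421512911 ≈ -0.19231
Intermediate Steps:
r(s) = -1/13
E(x, o) = o*x
a(q) = -6 + q²
a(r(-1))/E(-133, -9) - 9213/49189 = (-6 + (-1/13)²)/((-9*(-133))) - 9213/49189 = (-6 + 1/169)/1197 - 9213*1/49189 = -1013/169*1/1197 - 9213/49189 = -1013/202293 - 9213/49189 = -273364838/1421512911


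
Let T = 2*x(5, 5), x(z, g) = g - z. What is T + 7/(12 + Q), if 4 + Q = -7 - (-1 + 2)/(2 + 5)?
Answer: 49/6 ≈ 8.1667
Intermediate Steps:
T = 0 (T = 2*(5 - 1*5) = 2*(5 - 5) = 2*0 = 0)
Q = -78/7 (Q = -4 + (-7 - (-1 + 2)/(2 + 5)) = -4 + (-7 - 1/7) = -4 - 50/7 = -78/7 ≈ -11.143)
T + 7/(12 + Q) = 0 + 7/(12 - 78/7) = 0 + 7/(6/7) = 0 + 7*(7/6) = 0 + 49/6 = 49/6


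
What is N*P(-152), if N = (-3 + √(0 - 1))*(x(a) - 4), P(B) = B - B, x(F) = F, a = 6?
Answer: 0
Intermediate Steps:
P(B) = 0
N = -6 + 2*I (N = (-3 + √(0 - 1))*(6 - 4) = (-3 + √(-1))*2 = (-3 + I)*2 = -6 + 2*I ≈ -6.0 + 2.0*I)
N*P(-152) = (-6 + 2*I)*0 = 0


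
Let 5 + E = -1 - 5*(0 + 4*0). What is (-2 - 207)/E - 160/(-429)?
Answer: 10069/286 ≈ 35.206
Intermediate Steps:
E = -6 (E = -5 + (-1 - 5*(0 + 4*0)) = -5 + (-1 - 5*(0 + 0)) = -5 + (-1 - 5*0) = -5 + (-1 + 0) = -5 - 1 = -6)
(-2 - 207)/E - 160/(-429) = (-2 - 207)/(-6) - 160/(-429) = -209*(-⅙) - 160*(-1/429) = 209/6 + 160/429 = 10069/286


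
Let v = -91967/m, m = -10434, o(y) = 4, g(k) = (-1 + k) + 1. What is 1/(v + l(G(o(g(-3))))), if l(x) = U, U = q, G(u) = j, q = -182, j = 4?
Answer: -10434/1807021 ≈ -0.0057741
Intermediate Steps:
g(k) = k
G(u) = 4
U = -182
l(x) = -182
v = 91967/10434 (v = -91967/(-10434) = -91967*(-1/10434) = 91967/10434 ≈ 8.8142)
1/(v + l(G(o(g(-3))))) = 1/(91967/10434 - 182) = 1/(-1807021/10434) = -10434/1807021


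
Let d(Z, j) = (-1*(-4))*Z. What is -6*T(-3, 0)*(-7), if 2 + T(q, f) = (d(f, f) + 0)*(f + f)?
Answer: -84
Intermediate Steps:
d(Z, j) = 4*Z
T(q, f) = -2 + 8*f² (T(q, f) = -2 + (4*f + 0)*(f + f) = -2 + (4*f)*(2*f) = -2 + 8*f²)
-6*T(-3, 0)*(-7) = -6*(-2 + 8*0²)*(-7) = -6*(-2 + 8*0)*(-7) = -6*(-2 + 0)*(-7) = -6*(-2)*(-7) = 12*(-7) = -84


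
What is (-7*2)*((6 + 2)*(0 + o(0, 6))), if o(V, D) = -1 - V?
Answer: 112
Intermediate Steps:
(-7*2)*((6 + 2)*(0 + o(0, 6))) = (-7*2)*((6 + 2)*(0 + (-1 - 1*0))) = -112*(0 + (-1 + 0)) = -112*(0 - 1) = -112*(-1) = -14*(-8) = 112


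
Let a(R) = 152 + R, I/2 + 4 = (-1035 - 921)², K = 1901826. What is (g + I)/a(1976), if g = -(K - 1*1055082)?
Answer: 60760/19 ≈ 3197.9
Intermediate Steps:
I = 7651864 (I = -8 + 2*(-1035 - 921)² = -8 + 2*(-1956)² = -8 + 2*3825936 = -8 + 7651872 = 7651864)
g = -846744 (g = -(1901826 - 1*1055082) = -(1901826 - 1055082) = -1*846744 = -846744)
(g + I)/a(1976) = (-846744 + 7651864)/(152 + 1976) = 6805120/2128 = 6805120*(1/2128) = 60760/19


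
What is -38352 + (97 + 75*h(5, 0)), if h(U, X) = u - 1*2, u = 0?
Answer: -38405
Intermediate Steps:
h(U, X) = -2 (h(U, X) = 0 - 1*2 = 0 - 2 = -2)
-38352 + (97 + 75*h(5, 0)) = -38352 + (97 + 75*(-2)) = -38352 + (97 - 150) = -38352 - 53 = -38405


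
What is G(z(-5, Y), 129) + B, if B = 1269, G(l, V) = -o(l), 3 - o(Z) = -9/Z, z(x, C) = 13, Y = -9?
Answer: 16449/13 ≈ 1265.3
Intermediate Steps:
o(Z) = 3 + 9/Z (o(Z) = 3 - (-9)/Z = 3 + 9/Z)
G(l, V) = -3 - 9/l (G(l, V) = -(3 + 9/l) = -3 - 9/l)
G(z(-5, Y), 129) + B = (-3 - 9/13) + 1269 = -48/13 + 1269 = 16449/13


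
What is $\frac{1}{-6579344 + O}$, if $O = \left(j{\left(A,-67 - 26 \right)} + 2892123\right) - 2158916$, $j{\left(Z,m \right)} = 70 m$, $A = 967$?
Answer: $- \frac{1}{5852647} \approx -1.7086 \cdot 10^{-7}$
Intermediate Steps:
$O = 726697$ ($O = \left(70 \left(-67 - 26\right) + 2892123\right) - 2158916 = \left(70 \left(-93\right) + 2892123\right) - 2158916 = \left(-6510 + 2892123\right) - 2158916 = 2885613 - 2158916 = 726697$)
$\frac{1}{-6579344 + O} = \frac{1}{-6579344 + 726697} = \frac{1}{-5852647} = - \frac{1}{5852647}$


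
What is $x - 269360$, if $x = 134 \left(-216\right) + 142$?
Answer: $-298162$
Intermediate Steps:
$x = -28802$ ($x = -28944 + 142 = -28802$)
$x - 269360 = -28802 - 269360 = -298162$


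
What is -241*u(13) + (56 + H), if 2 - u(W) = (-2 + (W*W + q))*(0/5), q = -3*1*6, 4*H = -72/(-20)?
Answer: -4251/10 ≈ -425.10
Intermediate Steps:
H = 9/10 (H = (-72/(-20))/4 = (-72*(-1/20))/4 = (¼)*(18/5) = 9/10 ≈ 0.90000)
q = -18 (q = -3*6 = -18)
u(W) = 2 (u(W) = 2 - (-2 + (W*W - 18))*0/5 = 2 - (-2 + (W² - 18))*0*(⅕) = 2 - (-2 + (-18 + W²))*0 = 2 - (-20 + W²)*0 = 2 - 1*0 = 2 + 0 = 2)
-241*u(13) + (56 + H) = -241*2 + (56 + 9/10) = -482 + 569/10 = -4251/10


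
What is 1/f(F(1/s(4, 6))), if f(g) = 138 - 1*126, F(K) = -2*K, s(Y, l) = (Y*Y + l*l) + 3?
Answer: 1/12 ≈ 0.083333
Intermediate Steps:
s(Y, l) = 3 + Y² + l² (s(Y, l) = (Y² + l²) + 3 = 3 + Y² + l²)
f(g) = 12 (f(g) = 138 - 126 = 12)
1/f(F(1/s(4, 6))) = 1/12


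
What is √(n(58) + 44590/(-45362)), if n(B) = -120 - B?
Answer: 3*I*√10230423817/22681 ≈ 13.378*I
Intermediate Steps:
√(n(58) + 44590/(-45362)) = √((-120 - 1*58) + 44590/(-45362)) = √((-120 - 58) + 44590*(-1/45362)) = √(-178 - 22295/22681) = √(-4059513/22681) = 3*I*√10230423817/22681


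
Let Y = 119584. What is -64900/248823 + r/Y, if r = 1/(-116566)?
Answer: -904668912754423/3468450428603712 ≈ -0.26083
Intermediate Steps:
r = -1/116566 ≈ -8.5788e-6
-64900/248823 + r/Y = -64900/248823 - 1/116566/119584 = -64900*1/248823 - 1/116566*1/119584 = -64900/248823 - 1/13939428544 = -904668912754423/3468450428603712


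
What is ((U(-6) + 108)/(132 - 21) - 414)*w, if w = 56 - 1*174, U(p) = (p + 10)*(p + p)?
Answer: 1805164/37 ≈ 48788.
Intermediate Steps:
U(p) = 2*p*(10 + p) (U(p) = (10 + p)*(2*p) = 2*p*(10 + p))
w = -118 (w = 56 - 174 = -118)
((U(-6) + 108)/(132 - 21) - 414)*w = ((2*(-6)*(10 - 6) + 108)/(132 - 21) - 414)*(-118) = ((2*(-6)*4 + 108)/111 - 414)*(-118) = ((-48 + 108)*(1/111) - 414)*(-118) = (60*(1/111) - 414)*(-118) = (20/37 - 414)*(-118) = -15298/37*(-118) = 1805164/37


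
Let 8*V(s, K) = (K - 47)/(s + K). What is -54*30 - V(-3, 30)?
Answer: -349903/216 ≈ -1619.9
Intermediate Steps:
V(s, K) = (-47 + K)/(8*(K + s)) (V(s, K) = ((K - 47)/(s + K))/8 = ((-47 + K)/(K + s))/8 = (-47 + K)/(8*(K + s)))
-54*30 - V(-3, 30) = -54*30 - (-47 + 30)/(8*(30 - 3)) = -1620 - (-17)/(8*27) = -1620 - 1*(-17/216) = -1620 + 17/216 = -349903/216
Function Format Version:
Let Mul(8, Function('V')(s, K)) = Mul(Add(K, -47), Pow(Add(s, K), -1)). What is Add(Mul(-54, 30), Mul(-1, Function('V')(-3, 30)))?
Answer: Rational(-349903, 216) ≈ -1619.9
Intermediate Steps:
Function('V')(s, K) = Mul(Rational(1, 8), Pow(Add(K, s), -1), Add(-47, K)) (Function('V')(s, K) = Mul(Rational(1, 8), Mul(Add(K, -47), Pow(Add(s, K), -1))) = Mul(Rational(1, 8), Mul(Add(-47, K), Pow(Add(K, s), -1))) = Mul(Rational(1, 8), Mul(Pow(Add(K, s), -1), Add(-47, K))) = Mul(Rational(1, 8), Pow(Add(K, s), -1), Add(-47, K)))
Add(Mul(-54, 30), Mul(-1, Function('V')(-3, 30))) = Add(Mul(-54, 30), Mul(-1, Mul(Rational(1, 8), Pow(Add(30, -3), -1), Add(-47, 30)))) = Add(-1620, Mul(-1, Mul(Rational(1, 8), Pow(27, -1), -17))) = Add(-1620, Mul(-1, Mul(Rational(1, 8), Rational(1, 27), -17))) = Add(-1620, Mul(-1, Rational(-17, 216))) = Add(-1620, Rational(17, 216)) = Rational(-349903, 216)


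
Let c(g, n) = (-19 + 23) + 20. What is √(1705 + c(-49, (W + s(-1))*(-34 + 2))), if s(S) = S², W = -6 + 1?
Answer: √1729 ≈ 41.581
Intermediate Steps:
W = -5
c(g, n) = 24 (c(g, n) = 4 + 20 = 24)
√(1705 + c(-49, (W + s(-1))*(-34 + 2))) = √(1705 + 24) = √1729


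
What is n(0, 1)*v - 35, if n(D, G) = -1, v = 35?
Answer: -70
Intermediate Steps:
n(0, 1)*v - 35 = -1*35 - 35 = -35 - 35 = -70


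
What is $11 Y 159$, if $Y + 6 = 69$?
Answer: $110187$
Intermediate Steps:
$Y = 63$ ($Y = -6 + 69 = 63$)
$11 Y 159 = 11 \cdot 63 \cdot 159 = 693 \cdot 159 = 110187$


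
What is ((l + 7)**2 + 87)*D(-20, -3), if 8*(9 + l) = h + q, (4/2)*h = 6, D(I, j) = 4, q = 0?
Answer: 5737/16 ≈ 358.56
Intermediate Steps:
h = 3 (h = (1/2)*6 = 3)
l = -69/8 (l = -9 + (3 + 0)/8 = -9 + (1/8)*3 = -9 + 3/8 = -69/8 ≈ -8.6250)
((l + 7)**2 + 87)*D(-20, -3) = ((-69/8 + 7)**2 + 87)*4 = ((-13/8)**2 + 87)*4 = (169/64 + 87)*4 = (5737/64)*4 = 5737/16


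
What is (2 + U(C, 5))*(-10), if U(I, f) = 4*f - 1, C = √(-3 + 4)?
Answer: -210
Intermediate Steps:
C = 1 (C = √1 = 1)
U(I, f) = -1 + 4*f
(2 + U(C, 5))*(-10) = (2 + (-1 + 4*5))*(-10) = (2 + (-1 + 20))*(-10) = (2 + 19)*(-10) = 21*(-10) = -210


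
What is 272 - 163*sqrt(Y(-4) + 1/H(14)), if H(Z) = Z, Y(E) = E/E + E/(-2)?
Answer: 272 - 163*sqrt(602)/14 ≈ -13.666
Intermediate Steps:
Y(E) = 1 - E/2 (Y(E) = 1 + E*(-1/2) = 1 - E/2)
272 - 163*sqrt(Y(-4) + 1/H(14)) = 272 - 163*sqrt((1 - 1/2*(-4)) + 1/14) = 272 - 163*sqrt((1 + 2) + 1/14) = 272 - 163*sqrt(3 + 1/14) = 272 - 163*sqrt(602)/14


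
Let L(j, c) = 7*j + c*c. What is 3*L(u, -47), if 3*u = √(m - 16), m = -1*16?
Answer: 6627 + 28*I*√2 ≈ 6627.0 + 39.598*I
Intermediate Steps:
m = -16
u = 4*I*√2/3 (u = √(-16 - 16)/3 = √(-32)/3 = (4*I*√2)/3 = 4*I*√2/3 ≈ 1.8856*I)
L(j, c) = c² + 7*j (L(j, c) = 7*j + c² = c² + 7*j)
3*L(u, -47) = 3*((-47)² + 7*(4*I*√2/3)) = 3*(2209 + 28*I*√2/3) = 6627 + 28*I*√2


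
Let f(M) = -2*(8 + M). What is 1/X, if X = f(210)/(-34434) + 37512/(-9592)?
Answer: -20643183/80469131 ≈ -0.25654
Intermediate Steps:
f(M) = -16 - 2*M
X = -80469131/20643183 (X = (-16 - 2*210)/(-34434) + 37512/(-9592) = (-16 - 420)*(-1/34434) + 37512*(-1/9592) = -436*(-1/34434) - 4689/1199 = 218/17217 - 4689/1199 = -80469131/20643183 ≈ -3.8981)
1/X = 1/(-80469131/20643183) = -20643183/80469131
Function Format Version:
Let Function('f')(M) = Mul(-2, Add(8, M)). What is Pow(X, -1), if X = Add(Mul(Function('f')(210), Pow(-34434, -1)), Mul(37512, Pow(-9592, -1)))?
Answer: Rational(-20643183, 80469131) ≈ -0.25654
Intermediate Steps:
Function('f')(M) = Add(-16, Mul(-2, M))
X = Rational(-80469131, 20643183) (X = Add(Mul(Add(-16, Mul(-2, 210)), Pow(-34434, -1)), Mul(37512, Pow(-9592, -1))) = Add(Mul(Add(-16, -420), Rational(-1, 34434)), Mul(37512, Rational(-1, 9592))) = Add(Mul(-436, Rational(-1, 34434)), Rational(-4689, 1199)) = Add(Rational(218, 17217), Rational(-4689, 1199)) = Rational(-80469131, 20643183) ≈ -3.8981)
Pow(X, -1) = Pow(Rational(-80469131, 20643183), -1) = Rational(-20643183, 80469131)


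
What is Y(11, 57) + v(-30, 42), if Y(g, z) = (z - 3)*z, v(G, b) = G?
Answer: 3048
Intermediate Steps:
Y(g, z) = z*(-3 + z) (Y(g, z) = (-3 + z)*z = z*(-3 + z))
Y(11, 57) + v(-30, 42) = 57*(-3 + 57) - 30 = 57*54 - 30 = 3078 - 30 = 3048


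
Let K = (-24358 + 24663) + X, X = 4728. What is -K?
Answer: -5033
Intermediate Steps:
K = 5033 (K = (-24358 + 24663) + 4728 = 305 + 4728 = 5033)
-K = -1*5033 = -5033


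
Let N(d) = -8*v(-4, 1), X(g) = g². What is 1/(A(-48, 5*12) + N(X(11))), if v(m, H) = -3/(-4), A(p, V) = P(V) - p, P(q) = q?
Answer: 1/102 ≈ 0.0098039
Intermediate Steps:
A(p, V) = V - p
v(m, H) = ¾ (v(m, H) = -3*(-¼) = ¾)
N(d) = -6 (N(d) = -8*¾ = -6)
1/(A(-48, 5*12) + N(X(11))) = 1/((5*12 - 1*(-48)) - 6) = 1/((60 + 48) - 6) = 1/(108 - 6) = 1/102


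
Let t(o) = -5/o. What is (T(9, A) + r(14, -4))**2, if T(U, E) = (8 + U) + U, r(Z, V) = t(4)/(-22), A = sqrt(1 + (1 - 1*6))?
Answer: 5257849/7744 ≈ 678.96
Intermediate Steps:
A = 2*I (A = sqrt(1 + (1 - 6)) = sqrt(1 - 5) = sqrt(-4) = 2*I ≈ 2.0*I)
r(Z, V) = 5/88 (r(Z, V) = -5/4/(-22) = -5*1/4*(-1/22) = -5/4*(-1/22) = 5/88)
T(U, E) = 8 + 2*U
(T(9, A) + r(14, -4))**2 = ((8 + 2*9) + 5/88)**2 = ((8 + 18) + 5/88)**2 = (26 + 5/88)**2 = (2293/88)**2 = 5257849/7744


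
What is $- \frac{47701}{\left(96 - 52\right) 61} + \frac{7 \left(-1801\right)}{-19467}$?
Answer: $- \frac{127822597}{7464204} \approx -17.125$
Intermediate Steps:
$- \frac{47701}{\left(96 - 52\right) 61} + \frac{7 \left(-1801\right)}{-19467} = - \frac{47701}{44 \cdot 61} - - \frac{1801}{2781} = - \frac{47701}{2684} + \frac{1801}{2781} = - \frac{127822597}{7464204}$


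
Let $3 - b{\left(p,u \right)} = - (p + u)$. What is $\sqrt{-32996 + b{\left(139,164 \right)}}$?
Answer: $i \sqrt{32690} \approx 180.8 i$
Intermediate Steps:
$b{\left(p,u \right)} = 3 + p + u$ ($b{\left(p,u \right)} = 3 - - (p + u) = 3 - \left(- p - u\right) = 3 + \left(p + u\right) = 3 + p + u$)
$\sqrt{-32996 + b{\left(139,164 \right)}} = \sqrt{-32996 + \left(3 + 139 + 164\right)} = \sqrt{-32996 + 306} = \sqrt{-32690} = i \sqrt{32690}$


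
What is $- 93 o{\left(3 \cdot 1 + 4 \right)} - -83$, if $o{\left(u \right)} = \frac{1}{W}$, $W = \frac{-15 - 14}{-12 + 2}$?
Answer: $\frac{1477}{29} \approx 50.931$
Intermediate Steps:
$W = \frac{29}{10}$ ($W = - \frac{29}{-10} = \left(-29\right) \left(- \frac{1}{10}\right) = \frac{29}{10} \approx 2.9$)
$o{\left(u \right)} = \frac{10}{29}$ ($o{\left(u \right)} = \frac{1}{\frac{29}{10}} = \frac{10}{29}$)
$- 93 o{\left(3 \cdot 1 + 4 \right)} - -83 = \left(-93\right) \frac{10}{29} - -83 = - \frac{930}{29} + 83 = \frac{1477}{29}$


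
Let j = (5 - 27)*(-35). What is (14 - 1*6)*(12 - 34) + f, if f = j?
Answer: 594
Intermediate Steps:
j = 770 (j = -22*(-35) = 770)
f = 770
(14 - 1*6)*(12 - 34) + f = (14 - 1*6)*(12 - 34) + 770 = (14 - 6)*(-22) + 770 = 8*(-22) + 770 = -176 + 770 = 594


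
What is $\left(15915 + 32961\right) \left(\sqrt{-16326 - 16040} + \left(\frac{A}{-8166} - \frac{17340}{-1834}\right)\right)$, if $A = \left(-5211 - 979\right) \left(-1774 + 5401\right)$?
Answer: $\frac{168284022312780}{1248037} + 48876 i \sqrt{32366} \approx 1.3484 \cdot 10^{8} + 8.7931 \cdot 10^{6} i$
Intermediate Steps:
$A = -22451130$ ($A = \left(-5211 - 979\right) 3627 = \left(-6190\right) 3627 = -22451130$)
$\left(15915 + 32961\right) \left(\sqrt{-16326 - 16040} + \left(\frac{A}{-8166} - \frac{17340}{-1834}\right)\right) = \left(15915 + 32961\right) \left(\sqrt{-16326 - 16040} - \left(- \frac{3741855}{1361} - \frac{8670}{917}\right)\right) = 48876 \left(\sqrt{-32366} - - \frac{3443080905}{1248037}\right) = 48876 \left(i \sqrt{32366} + \left(\frac{3741855}{1361} + \frac{8670}{917}\right)\right) = 48876 \left(i \sqrt{32366} + \frac{3443080905}{1248037}\right) = 48876 \left(\frac{3443080905}{1248037} + i \sqrt{32366}\right) = \frac{168284022312780}{1248037} + 48876 i \sqrt{32366}$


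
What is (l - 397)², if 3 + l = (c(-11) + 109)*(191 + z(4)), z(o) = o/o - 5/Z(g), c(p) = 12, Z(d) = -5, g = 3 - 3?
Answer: 526840209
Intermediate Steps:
g = 0
z(o) = 2 (z(o) = o/o - 5/(-5) = 1 - 5*(-⅕) = 1 + 1 = 2)
l = 23350 (l = -3 + (12 + 109)*(191 + 2) = -3 + 121*193 = -3 + 23353 = 23350)
(l - 397)² = (23350 - 397)² = 22953² = 526840209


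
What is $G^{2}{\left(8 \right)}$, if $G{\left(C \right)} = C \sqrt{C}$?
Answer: $512$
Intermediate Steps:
$G{\left(C \right)} = C^{\frac{3}{2}}$
$G^{2}{\left(8 \right)} = \left(8^{\frac{3}{2}}\right)^{2} = \left(16 \sqrt{2}\right)^{2} = 512$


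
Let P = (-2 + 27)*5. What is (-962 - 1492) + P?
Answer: -2329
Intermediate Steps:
P = 125 (P = 25*5 = 125)
(-962 - 1492) + P = (-962 - 1492) + 125 = -2454 + 125 = -2329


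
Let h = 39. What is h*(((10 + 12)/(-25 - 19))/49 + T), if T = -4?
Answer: -15327/98 ≈ -156.40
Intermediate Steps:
h*(((10 + 12)/(-25 - 19))/49 + T) = 39*(((10 + 12)/(-25 - 19))/49 - 4) = 39*((22/(-44))*(1/49) - 4) = 39*((22*(-1/44))*(1/49) - 4) = 39*(-1/2*1/49 - 4) = 39*(-1/98 - 4) = 39*(-393/98) = -15327/98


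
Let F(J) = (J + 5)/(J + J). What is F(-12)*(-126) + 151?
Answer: 457/4 ≈ 114.25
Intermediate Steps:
F(J) = (5 + J)/(2*J) (F(J) = (5 + J)/((2*J)) = (5 + J)*(1/(2*J)) = (5 + J)/(2*J))
F(-12)*(-126) + 151 = ((1/2)*(5 - 12)/(-12))*(-126) + 151 = ((1/2)*(-1/12)*(-7))*(-126) + 151 = (7/24)*(-126) + 151 = -147/4 + 151 = 457/4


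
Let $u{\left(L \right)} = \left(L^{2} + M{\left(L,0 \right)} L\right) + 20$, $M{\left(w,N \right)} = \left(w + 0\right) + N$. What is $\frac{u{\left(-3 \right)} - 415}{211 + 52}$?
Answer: $- \frac{377}{263} \approx -1.4335$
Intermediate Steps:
$M{\left(w,N \right)} = N + w$ ($M{\left(w,N \right)} = w + N = N + w$)
$u{\left(L \right)} = 20 + 2 L^{2}$ ($u{\left(L \right)} = \left(L^{2} + \left(0 + L\right) L\right) + 20 = \left(L^{2} + L L\right) + 20 = \left(L^{2} + L^{2}\right) + 20 = 2 L^{2} + 20 = 20 + 2 L^{2}$)
$\frac{u{\left(-3 \right)} - 415}{211 + 52} = \frac{\left(20 + 2 \left(-3\right)^{2}\right) - 415}{211 + 52} = \frac{\left(20 + 2 \cdot 9\right) - 415}{263} = \left(\left(20 + 18\right) - 415\right) \frac{1}{263} = \left(38 - 415\right) \frac{1}{263} = \left(-377\right) \frac{1}{263} = - \frac{377}{263}$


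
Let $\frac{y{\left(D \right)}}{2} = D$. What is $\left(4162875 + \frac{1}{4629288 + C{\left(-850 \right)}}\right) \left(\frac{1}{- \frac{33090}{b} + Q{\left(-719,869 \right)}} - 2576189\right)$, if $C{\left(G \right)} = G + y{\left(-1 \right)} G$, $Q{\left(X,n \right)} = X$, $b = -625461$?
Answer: $- \frac{3721439346667131126536206617}{347008292232487} \approx -1.0724 \cdot 10^{13}$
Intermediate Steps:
$y{\left(D \right)} = 2 D$
$C{\left(G \right)} = - G$ ($C{\left(G \right)} = G + 2 \left(-1\right) G = G - 2 G = - G$)
$\left(4162875 + \frac{1}{4629288 + C{\left(-850 \right)}}\right) \left(\frac{1}{- \frac{33090}{b} + Q{\left(-719,869 \right)}} - 2576189\right) = \left(4162875 + \frac{1}{4629288 - -850}\right) \left(\frac{1}{- \frac{33090}{-625461} - 719} - 2576189\right) = \left(4162875 + \frac{1}{4629288 + 850}\right) \left(\frac{1}{\left(-33090\right) \left(- \frac{1}{625461}\right) - 719} - 2576189\right) = \left(4162875 + \frac{1}{4630138}\right) \left(\frac{1}{\frac{11030}{208487} - 719} - 2576189\right) = \left(4162875 + \frac{1}{4630138}\right) \left(\frac{1}{- \frac{149891123}{208487}} - 2576189\right) = \frac{19274685726751 \left(- \frac{208487}{149891123} - 2576189\right)}{4630138} = \frac{19274685726751}{4630138} \left(- \frac{386147862478734}{149891123}\right) = - \frac{3721439346667131126536206617}{347008292232487}$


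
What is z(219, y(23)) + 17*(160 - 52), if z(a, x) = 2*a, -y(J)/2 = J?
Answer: 2274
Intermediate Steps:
y(J) = -2*J
z(219, y(23)) + 17*(160 - 52) = 2*219 + 17*(160 - 52) = 438 + 17*108 = 438 + 1836 = 2274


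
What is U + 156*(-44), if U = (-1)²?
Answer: -6863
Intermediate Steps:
U = 1
U + 156*(-44) = 1 + 156*(-44) = 1 - 6864 = -6863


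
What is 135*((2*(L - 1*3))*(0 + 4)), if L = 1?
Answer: -2160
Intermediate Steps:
135*((2*(L - 1*3))*(0 + 4)) = 135*((2*(1 - 1*3))*(0 + 4)) = 135*((2*(1 - 3))*4) = 135*((2*(-2))*4) = 135*(-4*4) = 135*(-16) = -2160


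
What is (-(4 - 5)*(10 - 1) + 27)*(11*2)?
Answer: 792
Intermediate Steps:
(-(4 - 5)*(10 - 1) + 27)*(11*2) = (-(-1)*9 + 27)*22 = (-1*(-9) + 27)*22 = (9 + 27)*22 = 36*22 = 792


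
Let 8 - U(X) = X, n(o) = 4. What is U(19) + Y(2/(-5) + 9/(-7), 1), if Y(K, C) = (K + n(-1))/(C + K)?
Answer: -115/8 ≈ -14.375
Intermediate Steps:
Y(K, C) = (4 + K)/(C + K) (Y(K, C) = (K + 4)/(C + K) = (4 + K)/(C + K))
U(X) = 8 - X
U(19) + Y(2/(-5) + 9/(-7), 1) = (8 - 1*19) + (4 + (2/(-5) + 9/(-7)))/(1 + (2/(-5) + 9/(-7))) = (8 - 19) + (4 + (2*(-⅕) + 9*(-⅐)))/(1 + (2*(-⅕) + 9*(-⅐))) = -11 + (4 + (-⅖ - 9/7))/(1 + (-⅖ - 9/7)) = -11 + (4 - 59/35)/(1 - 59/35) = -11 + (81/35)/(-24/35) = -11 - 35/24*81/35 = -11 - 27/8 = -115/8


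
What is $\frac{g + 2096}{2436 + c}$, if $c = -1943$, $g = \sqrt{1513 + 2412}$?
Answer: $\frac{2096}{493} + \frac{5 \sqrt{157}}{493} \approx 4.3786$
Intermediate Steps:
$g = 5 \sqrt{157}$ ($g = \sqrt{3925} = 5 \sqrt{157} \approx 62.65$)
$\frac{g + 2096}{2436 + c} = \frac{5 \sqrt{157} + 2096}{2436 - 1943} = \frac{2096 + 5 \sqrt{157}}{493} = \left(2096 + 5 \sqrt{157}\right) \frac{1}{493} = \frac{2096}{493} + \frac{5 \sqrt{157}}{493}$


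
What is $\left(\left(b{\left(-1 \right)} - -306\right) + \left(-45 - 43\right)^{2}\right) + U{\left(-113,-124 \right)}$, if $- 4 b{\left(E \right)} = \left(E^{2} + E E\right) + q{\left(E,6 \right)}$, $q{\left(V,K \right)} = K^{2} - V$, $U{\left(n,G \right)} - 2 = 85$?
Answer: $\frac{32509}{4} \approx 8127.3$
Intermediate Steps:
$U{\left(n,G \right)} = 87$ ($U{\left(n,G \right)} = 2 + 85 = 87$)
$b{\left(E \right)} = -9 - \frac{E^{2}}{2} + \frac{E}{4}$ ($b{\left(E \right)} = - \frac{\left(E^{2} + E E\right) - \left(-36 + E\right)}{4} = - \frac{\left(E^{2} + E^{2}\right) - \left(-36 + E\right)}{4} = - \frac{2 E^{2} - \left(-36 + E\right)}{4} = - \frac{36 - E + 2 E^{2}}{4} = -9 - \frac{E^{2}}{2} + \frac{E}{4}$)
$\left(\left(b{\left(-1 \right)} - -306\right) + \left(-45 - 43\right)^{2}\right) + U{\left(-113,-124 \right)} = \left(\left(\left(-9 - \frac{\left(-1\right)^{2}}{2} + \frac{1}{4} \left(-1\right)\right) - -306\right) + \left(-45 - 43\right)^{2}\right) + 87 = \left(\left(\left(-9 - \frac{1}{2} - \frac{1}{4}\right) + 306\right) + \left(-88\right)^{2}\right) + 87 = \left(\left(\left(-9 - \frac{1}{2} - \frac{1}{4}\right) + 306\right) + 7744\right) + 87 = \left(\left(- \frac{39}{4} + 306\right) + 7744\right) + 87 = \left(\frac{1185}{4} + 7744\right) + 87 = \frac{32161}{4} + 87 = \frac{32509}{4}$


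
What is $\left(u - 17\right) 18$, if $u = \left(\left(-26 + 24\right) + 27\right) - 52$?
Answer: $-792$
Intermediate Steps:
$u = -27$ ($u = \left(-2 + 27\right) - 52 = 25 - 52 = -27$)
$\left(u - 17\right) 18 = \left(-27 - 17\right) 18 = \left(-44\right) 18 = -792$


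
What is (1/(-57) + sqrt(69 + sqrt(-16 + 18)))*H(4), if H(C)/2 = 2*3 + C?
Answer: -20/57 + 20*sqrt(69 + sqrt(2)) ≈ 167.48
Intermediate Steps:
H(C) = 12 + 2*C (H(C) = 2*(2*3 + C) = 2*(6 + C) = 12 + 2*C)
(1/(-57) + sqrt(69 + sqrt(-16 + 18)))*H(4) = (1/(-57) + sqrt(69 + sqrt(-16 + 18)))*(12 + 2*4) = (-1/57 + sqrt(69 + sqrt(2)))*(12 + 8) = (-1/57 + sqrt(69 + sqrt(2)))*20 = -20/57 + 20*sqrt(69 + sqrt(2))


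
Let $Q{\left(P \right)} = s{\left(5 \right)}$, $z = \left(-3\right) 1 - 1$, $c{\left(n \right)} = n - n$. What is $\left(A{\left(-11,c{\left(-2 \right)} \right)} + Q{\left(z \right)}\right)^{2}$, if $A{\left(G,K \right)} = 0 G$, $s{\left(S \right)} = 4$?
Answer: $16$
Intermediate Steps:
$c{\left(n \right)} = 0$
$A{\left(G,K \right)} = 0$
$z = -4$ ($z = -3 - 1 = -4$)
$Q{\left(P \right)} = 4$
$\left(A{\left(-11,c{\left(-2 \right)} \right)} + Q{\left(z \right)}\right)^{2} = \left(0 + 4\right)^{2} = 4^{2} = 16$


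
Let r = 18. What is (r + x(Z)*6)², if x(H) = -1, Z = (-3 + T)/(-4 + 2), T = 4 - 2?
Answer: 144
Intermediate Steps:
T = 2
Z = ½ (Z = (-3 + 2)/(-4 + 2) = -1/(-2) = -1*(-½) = ½ ≈ 0.50000)
(r + x(Z)*6)² = (18 - 1*6)² = (18 - 6)² = 12² = 144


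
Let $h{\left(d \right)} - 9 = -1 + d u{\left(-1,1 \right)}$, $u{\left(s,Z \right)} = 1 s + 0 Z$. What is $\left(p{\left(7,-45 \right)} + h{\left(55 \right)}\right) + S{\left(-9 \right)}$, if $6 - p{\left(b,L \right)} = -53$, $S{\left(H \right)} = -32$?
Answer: $-20$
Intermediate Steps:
$u{\left(s,Z \right)} = s$ ($u{\left(s,Z \right)} = s + 0 = s$)
$h{\left(d \right)} = 8 - d$ ($h{\left(d \right)} = 9 + \left(-1 + d \left(-1\right)\right) = 9 - \left(1 + d\right) = 8 - d$)
$p{\left(b,L \right)} = 59$ ($p{\left(b,L \right)} = 6 - -53 = 6 + 53 = 59$)
$\left(p{\left(7,-45 \right)} + h{\left(55 \right)}\right) + S{\left(-9 \right)} = \left(59 + \left(8 - 55\right)\right) - 32 = \left(59 - 47\right) - 32 = 12 - 32 = -20$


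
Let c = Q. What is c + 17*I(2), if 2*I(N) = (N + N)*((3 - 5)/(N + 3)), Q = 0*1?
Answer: -68/5 ≈ -13.600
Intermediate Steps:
Q = 0
c = 0
I(N) = -2*N/(3 + N) (I(N) = ((N + N)*((3 - 5)/(N + 3)))/2 = ((2*N)*(-2/(3 + N)))/2 = (-4*N/(3 + N))/2 = -2*N/(3 + N))
c + 17*I(2) = 0 + 17*(-2*2/(3 + 2)) = 0 + 17*(-2*2/5) = 0 + 17*(-2*2*⅕) = 0 + 17*(-⅘) = 0 - 68/5 = -68/5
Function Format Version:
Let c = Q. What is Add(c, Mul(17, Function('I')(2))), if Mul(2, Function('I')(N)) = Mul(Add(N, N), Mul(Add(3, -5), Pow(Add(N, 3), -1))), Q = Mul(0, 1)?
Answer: Rational(-68, 5) ≈ -13.600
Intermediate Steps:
Q = 0
c = 0
Function('I')(N) = Mul(-2, N, Pow(Add(3, N), -1)) (Function('I')(N) = Mul(Rational(1, 2), Mul(Add(N, N), Mul(Add(3, -5), Pow(Add(N, 3), -1)))) = Mul(Rational(1, 2), Mul(Mul(2, N), Mul(-2, Pow(Add(3, N), -1)))) = Mul(Rational(1, 2), Mul(-4, N, Pow(Add(3, N), -1))) = Mul(-2, N, Pow(Add(3, N), -1)))
Add(c, Mul(17, Function('I')(2))) = Add(0, Mul(17, Mul(-2, 2, Pow(Add(3, 2), -1)))) = Add(0, Mul(17, Mul(-2, 2, Pow(5, -1)))) = Add(0, Mul(17, Mul(-2, 2, Rational(1, 5)))) = Add(0, Mul(17, Rational(-4, 5))) = Add(0, Rational(-68, 5)) = Rational(-68, 5)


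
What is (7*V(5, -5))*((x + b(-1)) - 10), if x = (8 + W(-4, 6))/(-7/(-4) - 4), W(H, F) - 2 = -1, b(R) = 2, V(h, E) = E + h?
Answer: 0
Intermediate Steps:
W(H, F) = 1 (W(H, F) = 2 - 1 = 1)
x = -4 (x = (8 + 1)/(-7/(-4) - 4) = 9/(-7*(-1/4) - 4) = 9/(7/4 - 4) = 9/(-9/4) = 9*(-4/9) = -4)
(7*V(5, -5))*((x + b(-1)) - 10) = (7*(-5 + 5))*((-4 + 2) - 10) = (7*0)*(-2 - 10) = 0*(-12) = 0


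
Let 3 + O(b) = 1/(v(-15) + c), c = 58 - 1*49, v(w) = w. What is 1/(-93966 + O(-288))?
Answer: -6/563815 ≈ -1.0642e-5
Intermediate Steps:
c = 9 (c = 58 - 49 = 9)
O(b) = -19/6 (O(b) = -3 + 1/(-15 + 9) = -3 + 1/(-6) = -3 - ⅙ = -19/6)
1/(-93966 + O(-288)) = 1/(-93966 - 19/6) = 1/(-563815/6) = -6/563815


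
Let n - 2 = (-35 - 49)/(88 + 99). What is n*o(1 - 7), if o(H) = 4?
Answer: 1160/187 ≈ 6.2032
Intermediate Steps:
n = 290/187 (n = 2 + (-35 - 49)/(88 + 99) = 2 - 84/187 = 290/187 ≈ 1.5508)
n*o(1 - 7) = (290/187)*4 = 1160/187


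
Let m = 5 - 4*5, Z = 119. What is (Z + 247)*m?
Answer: -5490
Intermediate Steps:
m = -15 (m = 5 - 20 = -15)
(Z + 247)*m = (119 + 247)*(-15) = 366*(-15) = -5490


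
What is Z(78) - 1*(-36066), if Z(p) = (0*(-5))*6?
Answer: 36066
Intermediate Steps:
Z(p) = 0 (Z(p) = 0*6 = 0)
Z(78) - 1*(-36066) = 0 - 1*(-36066) = 0 + 36066 = 36066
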